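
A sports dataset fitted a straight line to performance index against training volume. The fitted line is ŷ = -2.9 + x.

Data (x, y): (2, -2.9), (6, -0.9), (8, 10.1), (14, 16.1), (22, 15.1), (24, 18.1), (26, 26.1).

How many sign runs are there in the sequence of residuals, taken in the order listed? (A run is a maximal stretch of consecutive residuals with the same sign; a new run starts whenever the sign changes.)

4 runs

x=2: ŷ = -2.9 + 2 = -0.9; e = -2.9 − (-0.9) = -2
x=6: ŷ = -2.9 + 6 = 3.1; e = -0.9 − 3.1 = -4
x=8: ŷ = -2.9 + 8 = 5.1; e = 10.1 − 5.1 = 5
x=14: ŷ = -2.9 + 14 = 11.1; e = 16.1 − 11.1 = 5
x=22: ŷ = -2.9 + 22 = 19.1; e = 15.1 − 19.1 = -4
x=24: ŷ = -2.9 + 24 = 21.1; e = 18.1 − 21.1 = -3
x=26: ŷ = -2.9 + 26 = 23.1; e = 26.1 − 23.1 = 3
Signs: − − + + − − +
Runs: −×2, +×2, −×2, +×1 → 4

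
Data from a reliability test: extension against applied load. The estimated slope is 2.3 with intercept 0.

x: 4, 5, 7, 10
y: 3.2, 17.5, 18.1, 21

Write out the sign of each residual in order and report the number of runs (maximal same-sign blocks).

3 runs

x=4: ŷ = 2.3·4 = 9.2; e = 3.2 − 9.2 = -6
x=5: ŷ = 2.3·5 = 11.5; e = 17.5 − 11.5 = 6
x=7: ŷ = 2.3·7 = 16.1; e = 18.1 − 16.1 = 2
x=10: ŷ = 2.3·10 = 23; e = 21 − 23 = -2
Signs: − + + −
Runs: −×1, +×2, −×1 → 3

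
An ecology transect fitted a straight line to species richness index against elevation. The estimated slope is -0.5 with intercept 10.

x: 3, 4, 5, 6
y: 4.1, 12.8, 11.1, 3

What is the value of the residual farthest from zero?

e = 4.8

x=3: ŷ = 10 − 0.5·3 = 8.5; e = 4.1 − 8.5 = -4.4
x=4: ŷ = 10 − 0.5·4 = 8; e = 12.8 − 8 = 4.8
x=5: ŷ = 10 − 0.5·5 = 7.5; e = 11.1 − 7.5 = 3.6
x=6: ŷ = 10 − 0.5·6 = 7; e = 3 − 7 = -4
Largest |e| is 4.8 at x = 4, residual 4.8.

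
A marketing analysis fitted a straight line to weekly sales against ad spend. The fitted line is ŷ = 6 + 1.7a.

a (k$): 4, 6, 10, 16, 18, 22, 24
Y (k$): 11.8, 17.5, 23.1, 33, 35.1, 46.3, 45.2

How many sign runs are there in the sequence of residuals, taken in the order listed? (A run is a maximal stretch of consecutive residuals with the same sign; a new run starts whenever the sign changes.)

a=4: ŷ = 6 + 1.7·4 = 12.8; e = 11.8 − 12.8 = -1
a=6: ŷ = 6 + 1.7·6 = 16.2; e = 17.5 − 16.2 = 1.3
a=10: ŷ = 6 + 1.7·10 = 23; e = 23.1 − 23 = 0.1
a=16: ŷ = 6 + 1.7·16 = 33.2; e = 33 − 33.2 = -0.2
a=18: ŷ = 6 + 1.7·18 = 36.6; e = 35.1 − 36.6 = -1.5
a=22: ŷ = 6 + 1.7·22 = 43.4; e = 46.3 − 43.4 = 2.9
a=24: ŷ = 6 + 1.7·24 = 46.8; e = 45.2 − 46.8 = -1.6
Signs: − + + − − + −
Runs: −×1, +×2, −×2, +×1, −×1 → 5

5 runs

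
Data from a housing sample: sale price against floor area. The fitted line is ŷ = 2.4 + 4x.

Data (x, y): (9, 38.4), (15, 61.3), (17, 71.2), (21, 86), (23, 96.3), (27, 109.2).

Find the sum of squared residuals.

SSE = 7.06

x=9: ŷ = 2.4 + 4·9 = 38.4; e = 38.4 − 38.4 = 0
x=15: ŷ = 2.4 + 4·15 = 62.4; e = 61.3 − 62.4 = -1.1
x=17: ŷ = 2.4 + 4·17 = 70.4; e = 71.2 − 70.4 = 0.8
x=21: ŷ = 2.4 + 4·21 = 86.4; e = 86 − 86.4 = -0.4
x=23: ŷ = 2.4 + 4·23 = 94.4; e = 96.3 − 94.4 = 1.9
x=27: ŷ = 2.4 + 4·27 = 110.4; e = 109.2 − 110.4 = -1.2
SSE = 0 + 1.21 + 0.64 + 0.16 + 3.61 + 1.44 = 7.06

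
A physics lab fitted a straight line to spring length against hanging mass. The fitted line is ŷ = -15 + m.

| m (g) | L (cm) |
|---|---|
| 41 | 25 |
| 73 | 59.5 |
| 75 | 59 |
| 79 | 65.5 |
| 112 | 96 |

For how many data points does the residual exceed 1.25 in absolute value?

m=41: ŷ = -15 + 41 = 26; e = 25 − 26 = -1
m=73: ŷ = -15 + 73 = 58; e = 59.5 − 58 = 1.5
m=75: ŷ = -15 + 75 = 60; e = 59 − 60 = -1
m=79: ŷ = -15 + 79 = 64; e = 65.5 − 64 = 1.5
m=112: ŷ = -15 + 112 = 97; e = 96 − 97 = -1
|e| > 1.25: m=73 (|e|=1.5), m=79 (|e|=1.5) → 2

2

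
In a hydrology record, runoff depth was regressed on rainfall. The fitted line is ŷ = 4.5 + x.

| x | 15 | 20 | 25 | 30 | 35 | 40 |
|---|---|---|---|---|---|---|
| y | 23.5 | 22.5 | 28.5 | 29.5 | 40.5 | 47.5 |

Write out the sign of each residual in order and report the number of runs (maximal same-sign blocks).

x=15: ŷ = 4.5 + 15 = 19.5; e = 23.5 − 19.5 = 4
x=20: ŷ = 4.5 + 20 = 24.5; e = 22.5 − 24.5 = -2
x=25: ŷ = 4.5 + 25 = 29.5; e = 28.5 − 29.5 = -1
x=30: ŷ = 4.5 + 30 = 34.5; e = 29.5 − 34.5 = -5
x=35: ŷ = 4.5 + 35 = 39.5; e = 40.5 − 39.5 = 1
x=40: ŷ = 4.5 + 40 = 44.5; e = 47.5 − 44.5 = 3
Signs: + − − − + +
Runs: +×1, −×3, +×2 → 3

3 runs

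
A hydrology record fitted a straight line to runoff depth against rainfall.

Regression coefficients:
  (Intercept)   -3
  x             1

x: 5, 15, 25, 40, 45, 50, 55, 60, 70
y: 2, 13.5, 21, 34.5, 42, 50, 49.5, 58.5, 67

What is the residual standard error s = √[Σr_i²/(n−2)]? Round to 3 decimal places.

s = 1.964

x=5: ŷ = -3 + 5 = 2; r = 2 − 2 = 0
x=15: ŷ = -3 + 15 = 12; r = 13.5 − 12 = 1.5
x=25: ŷ = -3 + 25 = 22; r = 21 − 22 = -1
x=40: ŷ = -3 + 40 = 37; r = 34.5 − 37 = -2.5
x=45: ŷ = -3 + 45 = 42; r = 42 − 42 = 0
x=50: ŷ = -3 + 50 = 47; r = 50 − 47 = 3
x=55: ŷ = -3 + 55 = 52; r = 49.5 − 52 = -2.5
x=60: ŷ = -3 + 60 = 57; r = 58.5 − 57 = 1.5
x=70: ŷ = -3 + 70 = 67; r = 67 − 67 = 0
SSE = 0 + 2.25 + 1 + 6.25 + 0 + 9 + 6.25 + 2.25 + 0 = 27
s = √(27/7) = √3.85714 ≈ 1.964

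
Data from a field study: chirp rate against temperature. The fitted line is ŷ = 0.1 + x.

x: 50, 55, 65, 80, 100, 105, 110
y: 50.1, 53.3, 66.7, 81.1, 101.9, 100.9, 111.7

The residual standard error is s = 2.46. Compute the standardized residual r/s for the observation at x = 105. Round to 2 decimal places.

-1.71

ŷ = 0.1 + 105 = 105.1
r = 100.9 − 105.1 = -4.2
r/s = -4.2 / 2.46 = -1.71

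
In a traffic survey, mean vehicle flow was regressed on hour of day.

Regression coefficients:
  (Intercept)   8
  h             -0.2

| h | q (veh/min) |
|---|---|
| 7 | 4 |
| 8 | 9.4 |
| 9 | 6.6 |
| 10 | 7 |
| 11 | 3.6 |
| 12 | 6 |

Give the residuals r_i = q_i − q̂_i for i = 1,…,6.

-2.6, 3, 0.4, 1, -2.2, 0.4

h=7: q̂ = 8 − 0.2·7 = 6.6; r = 4 − 6.6 = -2.6
h=8: q̂ = 8 − 0.2·8 = 6.4; r = 9.4 − 6.4 = 3
h=9: q̂ = 8 − 0.2·9 = 6.2; r = 6.6 − 6.2 = 0.4
h=10: q̂ = 8 − 0.2·10 = 6; r = 7 − 6 = 1
h=11: q̂ = 8 − 0.2·11 = 5.8; r = 3.6 − 5.8 = -2.2
h=12: q̂ = 8 − 0.2·12 = 5.6; r = 6 − 5.6 = 0.4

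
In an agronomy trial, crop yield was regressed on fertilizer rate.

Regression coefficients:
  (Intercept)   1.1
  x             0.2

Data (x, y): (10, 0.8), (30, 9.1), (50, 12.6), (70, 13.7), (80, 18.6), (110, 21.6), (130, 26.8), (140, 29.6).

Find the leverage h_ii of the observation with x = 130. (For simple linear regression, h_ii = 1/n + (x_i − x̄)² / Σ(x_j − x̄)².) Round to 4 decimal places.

x̄ = (10 + 30 + 50 + 70 + 80 + 110 + 130 + 140)/8 = 77.5
Σ(x − x̄)² = 4556.25 + 2256.25 + 756.25 + 56.25 + 6.25 + 1056.25 + 2756.25 + 3906.25 = 15350
h = 1/8 + (52.5)²/15350 = 0.125 + 0.17956 = 0.3046

h = 0.3046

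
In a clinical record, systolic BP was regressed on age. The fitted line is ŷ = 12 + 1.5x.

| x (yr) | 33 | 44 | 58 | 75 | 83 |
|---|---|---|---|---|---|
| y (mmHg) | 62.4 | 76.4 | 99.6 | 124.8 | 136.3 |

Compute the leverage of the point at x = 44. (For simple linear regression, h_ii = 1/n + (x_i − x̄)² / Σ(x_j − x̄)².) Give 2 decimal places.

h = 0.32

x̄ = (33 + 44 + 58 + 75 + 83)/5 = 58.6
Σ(x − x̄)² = 655.36 + 213.16 + 0.36 + 268.96 + 595.36 = 1733.2
h = 1/5 + (-14.6)²/1733.2 = 0.2 + 0.122986 = 0.32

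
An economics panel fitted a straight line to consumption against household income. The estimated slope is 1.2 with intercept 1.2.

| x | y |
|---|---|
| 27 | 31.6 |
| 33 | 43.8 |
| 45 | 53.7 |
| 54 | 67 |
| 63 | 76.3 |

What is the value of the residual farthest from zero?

r = 3

x=27: ŷ = 1.2 + 1.2·27 = 33.6; r = 31.6 − 33.6 = -2
x=33: ŷ = 1.2 + 1.2·33 = 40.8; r = 43.8 − 40.8 = 3
x=45: ŷ = 1.2 + 1.2·45 = 55.2; r = 53.7 − 55.2 = -1.5
x=54: ŷ = 1.2 + 1.2·54 = 66; r = 67 − 66 = 1
x=63: ŷ = 1.2 + 1.2·63 = 76.8; r = 76.3 − 76.8 = -0.5
Largest |r| is 3 at x = 33, residual 3.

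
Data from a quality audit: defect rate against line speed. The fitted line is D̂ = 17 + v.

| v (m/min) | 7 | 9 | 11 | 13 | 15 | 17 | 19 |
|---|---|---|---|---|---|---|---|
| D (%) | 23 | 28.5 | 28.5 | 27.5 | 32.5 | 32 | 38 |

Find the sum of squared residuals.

v=7: D̂ = 17 + 7 = 24; r = 23 − 24 = -1
v=9: D̂ = 17 + 9 = 26; r = 28.5 − 26 = 2.5
v=11: D̂ = 17 + 11 = 28; r = 28.5 − 28 = 0.5
v=13: D̂ = 17 + 13 = 30; r = 27.5 − 30 = -2.5
v=15: D̂ = 17 + 15 = 32; r = 32.5 − 32 = 0.5
v=17: D̂ = 17 + 17 = 34; r = 32 − 34 = -2
v=19: D̂ = 17 + 19 = 36; r = 38 − 36 = 2
SSE = 1 + 6.25 + 0.25 + 6.25 + 0.25 + 4 + 4 = 22

SSE = 22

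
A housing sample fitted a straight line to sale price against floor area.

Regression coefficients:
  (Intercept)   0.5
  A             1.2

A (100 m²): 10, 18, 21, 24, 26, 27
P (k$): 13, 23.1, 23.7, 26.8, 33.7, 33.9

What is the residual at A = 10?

e = 0.5

ŷ = 0.5 + 1.2·10 = 12.5
e = 13 − 12.5 = 0.5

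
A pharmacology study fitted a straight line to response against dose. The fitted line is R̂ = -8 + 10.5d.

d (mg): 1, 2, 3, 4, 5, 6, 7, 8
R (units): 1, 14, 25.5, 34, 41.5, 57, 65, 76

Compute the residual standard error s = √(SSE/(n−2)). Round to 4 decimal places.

s = 1.8484

d=1: R̂ = -8 + 10.5·1 = 2.5; e = 1 − 2.5 = -1.5
d=2: R̂ = -8 + 10.5·2 = 13; e = 14 − 13 = 1
d=3: R̂ = -8 + 10.5·3 = 23.5; e = 25.5 − 23.5 = 2
d=4: R̂ = -8 + 10.5·4 = 34; e = 34 − 34 = 0
d=5: R̂ = -8 + 10.5·5 = 44.5; e = 41.5 − 44.5 = -3
d=6: R̂ = -8 + 10.5·6 = 55; e = 57 − 55 = 2
d=7: R̂ = -8 + 10.5·7 = 65.5; e = 65 − 65.5 = -0.5
d=8: R̂ = -8 + 10.5·8 = 76; e = 76 − 76 = 0
SSE = 2.25 + 1 + 4 + 0 + 9 + 4 + 0.25 + 0 = 20.5
s = √(20.5/6) = √3.41667 ≈ 1.8484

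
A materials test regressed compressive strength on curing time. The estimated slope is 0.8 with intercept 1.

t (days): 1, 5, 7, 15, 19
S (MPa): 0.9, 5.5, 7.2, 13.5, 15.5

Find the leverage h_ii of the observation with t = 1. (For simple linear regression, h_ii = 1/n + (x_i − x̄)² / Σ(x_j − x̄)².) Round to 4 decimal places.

h = 0.5219

t̄ = (1 + 5 + 7 + 15 + 19)/5 = 9.4
Σ(t − t̄)² = 70.56 + 19.36 + 5.76 + 31.36 + 92.16 = 219.2
h = 1/5 + (-8.4)²/219.2 = 0.2 + 0.321898 = 0.5219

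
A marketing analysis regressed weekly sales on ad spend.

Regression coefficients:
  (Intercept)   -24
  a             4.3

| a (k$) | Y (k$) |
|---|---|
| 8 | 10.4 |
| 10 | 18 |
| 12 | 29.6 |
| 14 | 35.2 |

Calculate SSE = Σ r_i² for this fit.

a=8: ŷ = -24 + 4.3·8 = 10.4; r = 10.4 − 10.4 = 0
a=10: ŷ = -24 + 4.3·10 = 19; r = 18 − 19 = -1
a=12: ŷ = -24 + 4.3·12 = 27.6; r = 29.6 − 27.6 = 2
a=14: ŷ = -24 + 4.3·14 = 36.2; r = 35.2 − 36.2 = -1
SSE = 0 + 1 + 4 + 1 = 6

SSE = 6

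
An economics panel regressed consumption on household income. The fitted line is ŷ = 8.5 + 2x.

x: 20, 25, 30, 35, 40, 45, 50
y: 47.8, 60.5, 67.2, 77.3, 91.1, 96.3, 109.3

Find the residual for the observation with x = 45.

ŷ = 8.5 + 2·45 = 98.5
e = 96.3 − 98.5 = -2.2

e = -2.2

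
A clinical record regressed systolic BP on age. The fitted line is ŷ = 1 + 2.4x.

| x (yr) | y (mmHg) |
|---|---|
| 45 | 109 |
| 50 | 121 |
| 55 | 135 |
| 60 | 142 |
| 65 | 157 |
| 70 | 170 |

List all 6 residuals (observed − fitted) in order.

0, 0, 2, -3, 0, 1

x=45: ŷ = 1 + 2.4·45 = 109; e = 109 − 109 = 0
x=50: ŷ = 1 + 2.4·50 = 121; e = 121 − 121 = 0
x=55: ŷ = 1 + 2.4·55 = 133; e = 135 − 133 = 2
x=60: ŷ = 1 + 2.4·60 = 145; e = 142 − 145 = -3
x=65: ŷ = 1 + 2.4·65 = 157; e = 157 − 157 = 0
x=70: ŷ = 1 + 2.4·70 = 169; e = 170 − 169 = 1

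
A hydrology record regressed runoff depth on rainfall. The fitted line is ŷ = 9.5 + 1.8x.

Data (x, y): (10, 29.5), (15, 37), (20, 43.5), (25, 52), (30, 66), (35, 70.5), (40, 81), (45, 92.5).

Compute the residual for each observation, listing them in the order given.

2, 0.5, -2, -2.5, 2.5, -2, -0.5, 2

x=10: ŷ = 9.5 + 1.8·10 = 27.5; r = 29.5 − 27.5 = 2
x=15: ŷ = 9.5 + 1.8·15 = 36.5; r = 37 − 36.5 = 0.5
x=20: ŷ = 9.5 + 1.8·20 = 45.5; r = 43.5 − 45.5 = -2
x=25: ŷ = 9.5 + 1.8·25 = 54.5; r = 52 − 54.5 = -2.5
x=30: ŷ = 9.5 + 1.8·30 = 63.5; r = 66 − 63.5 = 2.5
x=35: ŷ = 9.5 + 1.8·35 = 72.5; r = 70.5 − 72.5 = -2
x=40: ŷ = 9.5 + 1.8·40 = 81.5; r = 81 − 81.5 = -0.5
x=45: ŷ = 9.5 + 1.8·45 = 90.5; r = 92.5 − 90.5 = 2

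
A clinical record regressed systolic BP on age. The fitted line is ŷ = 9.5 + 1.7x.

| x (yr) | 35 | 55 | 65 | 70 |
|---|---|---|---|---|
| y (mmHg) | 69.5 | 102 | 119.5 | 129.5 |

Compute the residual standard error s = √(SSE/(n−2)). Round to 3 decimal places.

x=35: ŷ = 9.5 + 1.7·35 = 69; e = 69.5 − 69 = 0.5
x=55: ŷ = 9.5 + 1.7·55 = 103; e = 102 − 103 = -1
x=65: ŷ = 9.5 + 1.7·65 = 120; e = 119.5 − 120 = -0.5
x=70: ŷ = 9.5 + 1.7·70 = 128.5; e = 129.5 − 128.5 = 1
SSE = 0.25 + 1 + 0.25 + 1 = 2.5
s = √(2.5/2) = √1.25 ≈ 1.118

s = 1.118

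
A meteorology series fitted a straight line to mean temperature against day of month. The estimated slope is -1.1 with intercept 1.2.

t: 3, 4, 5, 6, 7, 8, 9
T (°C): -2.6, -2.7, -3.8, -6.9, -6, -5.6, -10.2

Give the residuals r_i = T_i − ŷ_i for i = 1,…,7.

-0.5, 0.5, 0.5, -1.5, 0.5, 2, -1.5

t=3: ŷ = 1.2 − 1.1·3 = -2.1; r = -2.6 − (-2.1) = -0.5
t=4: ŷ = 1.2 − 1.1·4 = -3.2; r = -2.7 − (-3.2) = 0.5
t=5: ŷ = 1.2 − 1.1·5 = -4.3; r = -3.8 − (-4.3) = 0.5
t=6: ŷ = 1.2 − 1.1·6 = -5.4; r = -6.9 − (-5.4) = -1.5
t=7: ŷ = 1.2 − 1.1·7 = -6.5; r = -6 − (-6.5) = 0.5
t=8: ŷ = 1.2 − 1.1·8 = -7.6; r = -5.6 − (-7.6) = 2
t=9: ŷ = 1.2 − 1.1·9 = -8.7; r = -10.2 − (-8.7) = -1.5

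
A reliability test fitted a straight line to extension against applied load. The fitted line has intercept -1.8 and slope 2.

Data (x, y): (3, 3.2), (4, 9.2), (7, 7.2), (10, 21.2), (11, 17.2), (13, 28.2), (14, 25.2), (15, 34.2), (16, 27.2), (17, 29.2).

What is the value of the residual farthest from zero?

r = 6

x=3: ŷ = -1.8 + 2·3 = 4.2; r = 3.2 − 4.2 = -1
x=4: ŷ = -1.8 + 2·4 = 6.2; r = 9.2 − 6.2 = 3
x=7: ŷ = -1.8 + 2·7 = 12.2; r = 7.2 − 12.2 = -5
x=10: ŷ = -1.8 + 2·10 = 18.2; r = 21.2 − 18.2 = 3
x=11: ŷ = -1.8 + 2·11 = 20.2; r = 17.2 − 20.2 = -3
x=13: ŷ = -1.8 + 2·13 = 24.2; r = 28.2 − 24.2 = 4
x=14: ŷ = -1.8 + 2·14 = 26.2; r = 25.2 − 26.2 = -1
x=15: ŷ = -1.8 + 2·15 = 28.2; r = 34.2 − 28.2 = 6
x=16: ŷ = -1.8 + 2·16 = 30.2; r = 27.2 − 30.2 = -3
x=17: ŷ = -1.8 + 2·17 = 32.2; r = 29.2 − 32.2 = -3
Largest |r| is 6 at x = 15, residual 6.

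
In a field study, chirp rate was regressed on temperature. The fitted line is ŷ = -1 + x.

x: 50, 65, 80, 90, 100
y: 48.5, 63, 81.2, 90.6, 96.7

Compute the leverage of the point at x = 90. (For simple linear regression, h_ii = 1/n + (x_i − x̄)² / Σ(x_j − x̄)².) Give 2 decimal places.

x̄ = (50 + 65 + 80 + 90 + 100)/5 = 77
Σ(x − x̄)² = 729 + 144 + 9 + 169 + 529 = 1580
h = 1/5 + (13)²/1580 = 0.2 + 0.106962 = 0.31

h = 0.31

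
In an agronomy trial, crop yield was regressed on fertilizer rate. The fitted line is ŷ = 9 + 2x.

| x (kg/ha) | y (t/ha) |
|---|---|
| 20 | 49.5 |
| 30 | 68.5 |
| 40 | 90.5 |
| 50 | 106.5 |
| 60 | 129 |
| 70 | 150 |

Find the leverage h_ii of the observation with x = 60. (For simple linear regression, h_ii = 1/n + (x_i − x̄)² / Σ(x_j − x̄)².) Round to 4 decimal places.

h = 0.2952

x̄ = (20 + 30 + 40 + 50 + 60 + 70)/6 = 45
Σ(x − x̄)² = 625 + 225 + 25 + 25 + 225 + 625 = 1750
h = 1/6 + (15)²/1750 = 0.166667 + 0.128571 = 0.2952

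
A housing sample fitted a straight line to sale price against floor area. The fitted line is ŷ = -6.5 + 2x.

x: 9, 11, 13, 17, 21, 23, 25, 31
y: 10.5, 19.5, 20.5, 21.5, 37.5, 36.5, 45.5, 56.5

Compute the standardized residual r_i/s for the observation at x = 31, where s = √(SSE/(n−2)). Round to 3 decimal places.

x=9: ŷ = -6.5 + 2·9 = 11.5; r = 10.5 − 11.5 = -1
x=11: ŷ = -6.5 + 2·11 = 15.5; r = 19.5 − 15.5 = 4
x=13: ŷ = -6.5 + 2·13 = 19.5; r = 20.5 − 19.5 = 1
x=17: ŷ = -6.5 + 2·17 = 27.5; r = 21.5 − 27.5 = -6
x=21: ŷ = -6.5 + 2·21 = 35.5; r = 37.5 − 35.5 = 2
x=23: ŷ = -6.5 + 2·23 = 39.5; r = 36.5 − 39.5 = -3
x=25: ŷ = -6.5 + 2·25 = 43.5; r = 45.5 − 43.5 = 2
x=31: ŷ = -6.5 + 2·31 = 55.5; r = 56.5 − 55.5 = 1
SSE = 1 + 16 + 1 + 36 + 4 + 9 + 4 + 1 = 72
s = √(72/6) = 3.4641
r/s = 1 / 3.4641 = 0.289

0.289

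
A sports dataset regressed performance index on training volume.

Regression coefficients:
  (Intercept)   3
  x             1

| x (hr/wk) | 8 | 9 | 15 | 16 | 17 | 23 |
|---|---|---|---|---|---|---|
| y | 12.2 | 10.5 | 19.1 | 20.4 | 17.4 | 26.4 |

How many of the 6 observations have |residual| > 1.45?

x=8: ŷ = 3 + 8 = 11; e = 12.2 − 11 = 1.2
x=9: ŷ = 3 + 9 = 12; e = 10.5 − 12 = -1.5
x=15: ŷ = 3 + 15 = 18; e = 19.1 − 18 = 1.1
x=16: ŷ = 3 + 16 = 19; e = 20.4 − 19 = 1.4
x=17: ŷ = 3 + 17 = 20; e = 17.4 − 20 = -2.6
x=23: ŷ = 3 + 23 = 26; e = 26.4 − 26 = 0.4
|e| > 1.45: x=9 (|e|=1.5), x=17 (|e|=2.6) → 2

2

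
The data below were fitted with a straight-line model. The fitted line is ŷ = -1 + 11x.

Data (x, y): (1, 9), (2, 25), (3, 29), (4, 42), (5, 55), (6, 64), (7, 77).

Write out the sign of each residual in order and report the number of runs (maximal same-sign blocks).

6 runs

x=1: ŷ = -1 + 11·1 = 10; e = 9 − 10 = -1
x=2: ŷ = -1 + 11·2 = 21; e = 25 − 21 = 4
x=3: ŷ = -1 + 11·3 = 32; e = 29 − 32 = -3
x=4: ŷ = -1 + 11·4 = 43; e = 42 − 43 = -1
x=5: ŷ = -1 + 11·5 = 54; e = 55 − 54 = 1
x=6: ŷ = -1 + 11·6 = 65; e = 64 − 65 = -1
x=7: ŷ = -1 + 11·7 = 76; e = 77 − 76 = 1
Signs: − + − − + − +
Runs: −×1, +×1, −×2, +×1, −×1, +×1 → 6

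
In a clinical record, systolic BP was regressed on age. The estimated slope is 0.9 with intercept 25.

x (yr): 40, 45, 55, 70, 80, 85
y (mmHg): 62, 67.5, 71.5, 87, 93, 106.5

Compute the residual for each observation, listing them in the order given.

x=40: ŷ = 25 + 0.9·40 = 61; r = 62 − 61 = 1
x=45: ŷ = 25 + 0.9·45 = 65.5; r = 67.5 − 65.5 = 2
x=55: ŷ = 25 + 0.9·55 = 74.5; r = 71.5 − 74.5 = -3
x=70: ŷ = 25 + 0.9·70 = 88; r = 87 − 88 = -1
x=80: ŷ = 25 + 0.9·80 = 97; r = 93 − 97 = -4
x=85: ŷ = 25 + 0.9·85 = 101.5; r = 106.5 − 101.5 = 5

1, 2, -3, -1, -4, 5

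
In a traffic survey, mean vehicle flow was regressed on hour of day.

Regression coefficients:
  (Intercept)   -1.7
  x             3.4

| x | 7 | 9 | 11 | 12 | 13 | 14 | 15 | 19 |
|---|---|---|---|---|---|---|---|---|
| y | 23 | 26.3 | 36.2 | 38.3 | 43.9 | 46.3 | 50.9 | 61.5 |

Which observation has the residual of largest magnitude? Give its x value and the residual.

x=7: ŷ = -1.7 + 3.4·7 = 22.1; r = 23 − 22.1 = 0.9
x=9: ŷ = -1.7 + 3.4·9 = 28.9; r = 26.3 − 28.9 = -2.6
x=11: ŷ = -1.7 + 3.4·11 = 35.7; r = 36.2 − 35.7 = 0.5
x=12: ŷ = -1.7 + 3.4·12 = 39.1; r = 38.3 − 39.1 = -0.8
x=13: ŷ = -1.7 + 3.4·13 = 42.5; r = 43.9 − 42.5 = 1.4
x=14: ŷ = -1.7 + 3.4·14 = 45.9; r = 46.3 − 45.9 = 0.4
x=15: ŷ = -1.7 + 3.4·15 = 49.3; r = 50.9 − 49.3 = 1.6
x=19: ŷ = -1.7 + 3.4·19 = 62.9; r = 61.5 − 62.9 = -1.4
Largest |r| is 2.6 at x = 9, residual -2.6.

x = 9, r = -2.6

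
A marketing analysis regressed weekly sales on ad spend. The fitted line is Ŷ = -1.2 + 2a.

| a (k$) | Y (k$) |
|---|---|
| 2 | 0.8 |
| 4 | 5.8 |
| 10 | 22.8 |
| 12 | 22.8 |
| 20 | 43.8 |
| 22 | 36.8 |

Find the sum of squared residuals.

a=2: Ŷ = -1.2 + 2·2 = 2.8; r = 0.8 − 2.8 = -2
a=4: Ŷ = -1.2 + 2·4 = 6.8; r = 5.8 − 6.8 = -1
a=10: Ŷ = -1.2 + 2·10 = 18.8; r = 22.8 − 18.8 = 4
a=12: Ŷ = -1.2 + 2·12 = 22.8; r = 22.8 − 22.8 = 0
a=20: Ŷ = -1.2 + 2·20 = 38.8; r = 43.8 − 38.8 = 5
a=22: Ŷ = -1.2 + 2·22 = 42.8; r = 36.8 − 42.8 = -6
SSE = 4 + 1 + 16 + 0 + 25 + 36 = 82

SSE = 82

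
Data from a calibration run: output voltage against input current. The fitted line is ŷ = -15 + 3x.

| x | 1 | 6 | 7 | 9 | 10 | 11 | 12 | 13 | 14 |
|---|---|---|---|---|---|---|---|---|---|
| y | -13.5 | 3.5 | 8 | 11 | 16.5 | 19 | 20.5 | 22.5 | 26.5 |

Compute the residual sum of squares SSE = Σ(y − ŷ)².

SSE = 13.5

x=1: ŷ = -15 + 3·1 = -12; r = -13.5 − (-12) = -1.5
x=6: ŷ = -15 + 3·6 = 3; r = 3.5 − 3 = 0.5
x=7: ŷ = -15 + 3·7 = 6; r = 8 − 6 = 2
x=9: ŷ = -15 + 3·9 = 12; r = 11 − 12 = -1
x=10: ŷ = -15 + 3·10 = 15; r = 16.5 − 15 = 1.5
x=11: ŷ = -15 + 3·11 = 18; r = 19 − 18 = 1
x=12: ŷ = -15 + 3·12 = 21; r = 20.5 − 21 = -0.5
x=13: ŷ = -15 + 3·13 = 24; r = 22.5 − 24 = -1.5
x=14: ŷ = -15 + 3·14 = 27; r = 26.5 − 27 = -0.5
SSE = 2.25 + 0.25 + 4 + 1 + 2.25 + 1 + 0.25 + 2.25 + 0.25 = 13.5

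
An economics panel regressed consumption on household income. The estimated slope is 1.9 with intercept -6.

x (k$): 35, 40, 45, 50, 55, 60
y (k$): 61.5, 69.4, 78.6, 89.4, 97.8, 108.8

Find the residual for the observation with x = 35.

ŷ = -6 + 1.9·35 = 60.5
e = 61.5 − 60.5 = 1

e = 1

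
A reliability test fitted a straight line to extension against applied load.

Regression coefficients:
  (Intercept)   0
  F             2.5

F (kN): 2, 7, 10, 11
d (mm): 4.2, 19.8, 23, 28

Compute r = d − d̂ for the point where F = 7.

d̂ = 2.5·7 = 17.5
r = 19.8 − 17.5 = 2.3

r = 2.3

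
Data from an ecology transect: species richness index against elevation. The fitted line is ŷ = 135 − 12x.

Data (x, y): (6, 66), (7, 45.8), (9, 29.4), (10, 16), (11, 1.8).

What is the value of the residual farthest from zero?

x=6: ŷ = 135 − 12·6 = 63; e = 66 − 63 = 3
x=7: ŷ = 135 − 12·7 = 51; e = 45.8 − 51 = -5.2
x=9: ŷ = 135 − 12·9 = 27; e = 29.4 − 27 = 2.4
x=10: ŷ = 135 − 12·10 = 15; e = 16 − 15 = 1
x=11: ŷ = 135 − 12·11 = 3; e = 1.8 − 3 = -1.2
Largest |e| is 5.2 at x = 7, residual -5.2.

e = -5.2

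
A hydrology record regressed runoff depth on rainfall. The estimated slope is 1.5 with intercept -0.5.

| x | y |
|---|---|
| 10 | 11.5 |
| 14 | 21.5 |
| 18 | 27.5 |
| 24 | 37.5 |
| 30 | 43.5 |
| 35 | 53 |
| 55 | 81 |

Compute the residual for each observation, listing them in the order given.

-3, 1, 1, 2, -1, 1, -1

x=10: ŷ = -0.5 + 1.5·10 = 14.5; e = 11.5 − 14.5 = -3
x=14: ŷ = -0.5 + 1.5·14 = 20.5; e = 21.5 − 20.5 = 1
x=18: ŷ = -0.5 + 1.5·18 = 26.5; e = 27.5 − 26.5 = 1
x=24: ŷ = -0.5 + 1.5·24 = 35.5; e = 37.5 − 35.5 = 2
x=30: ŷ = -0.5 + 1.5·30 = 44.5; e = 43.5 − 44.5 = -1
x=35: ŷ = -0.5 + 1.5·35 = 52; e = 53 − 52 = 1
x=55: ŷ = -0.5 + 1.5·55 = 82; e = 81 − 82 = -1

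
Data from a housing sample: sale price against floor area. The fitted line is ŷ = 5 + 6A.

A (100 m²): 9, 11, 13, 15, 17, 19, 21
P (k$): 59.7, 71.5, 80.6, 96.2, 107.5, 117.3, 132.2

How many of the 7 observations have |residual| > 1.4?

A=9: ŷ = 5 + 6·9 = 59; e = 59.7 − 59 = 0.7
A=11: ŷ = 5 + 6·11 = 71; e = 71.5 − 71 = 0.5
A=13: ŷ = 5 + 6·13 = 83; e = 80.6 − 83 = -2.4
A=15: ŷ = 5 + 6·15 = 95; e = 96.2 − 95 = 1.2
A=17: ŷ = 5 + 6·17 = 107; e = 107.5 − 107 = 0.5
A=19: ŷ = 5 + 6·19 = 119; e = 117.3 − 119 = -1.7
A=21: ŷ = 5 + 6·21 = 131; e = 132.2 − 131 = 1.2
|e| > 1.4: A=13 (|e|=2.4), A=19 (|e|=1.7) → 2

2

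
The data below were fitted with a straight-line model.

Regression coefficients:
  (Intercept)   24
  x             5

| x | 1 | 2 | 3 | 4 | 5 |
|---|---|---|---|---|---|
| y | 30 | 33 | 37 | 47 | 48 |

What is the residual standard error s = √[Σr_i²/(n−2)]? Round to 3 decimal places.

x=1: ŷ = 24 + 5·1 = 29; r = 30 − 29 = 1
x=2: ŷ = 24 + 5·2 = 34; r = 33 − 34 = -1
x=3: ŷ = 24 + 5·3 = 39; r = 37 − 39 = -2
x=4: ŷ = 24 + 5·4 = 44; r = 47 − 44 = 3
x=5: ŷ = 24 + 5·5 = 49; r = 48 − 49 = -1
SSE = 1 + 1 + 4 + 9 + 1 = 16
s = √(16/3) = √5.33333 ≈ 2.309

s = 2.309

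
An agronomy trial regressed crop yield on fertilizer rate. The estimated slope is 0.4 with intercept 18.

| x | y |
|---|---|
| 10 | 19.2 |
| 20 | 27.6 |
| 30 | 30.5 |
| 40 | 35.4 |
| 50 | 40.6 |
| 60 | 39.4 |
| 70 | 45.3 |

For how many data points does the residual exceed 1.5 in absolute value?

4

x=10: ŷ = 18 + 0.4·10 = 22; r = 19.2 − 22 = -2.8
x=20: ŷ = 18 + 0.4·20 = 26; r = 27.6 − 26 = 1.6
x=30: ŷ = 18 + 0.4·30 = 30; r = 30.5 − 30 = 0.5
x=40: ŷ = 18 + 0.4·40 = 34; r = 35.4 − 34 = 1.4
x=50: ŷ = 18 + 0.4·50 = 38; r = 40.6 − 38 = 2.6
x=60: ŷ = 18 + 0.4·60 = 42; r = 39.4 − 42 = -2.6
x=70: ŷ = 18 + 0.4·70 = 46; r = 45.3 − 46 = -0.7
|r| > 1.5: x=10 (|r|=2.8), x=20 (|r|=1.6), x=50 (|r|=2.6), x=60 (|r|=2.6) → 4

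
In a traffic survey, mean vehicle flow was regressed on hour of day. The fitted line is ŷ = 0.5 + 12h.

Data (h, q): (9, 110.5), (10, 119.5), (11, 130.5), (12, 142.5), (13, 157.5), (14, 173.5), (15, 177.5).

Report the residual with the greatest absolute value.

e = 5

h=9: ŷ = 0.5 + 12·9 = 108.5; e = 110.5 − 108.5 = 2
h=10: ŷ = 0.5 + 12·10 = 120.5; e = 119.5 − 120.5 = -1
h=11: ŷ = 0.5 + 12·11 = 132.5; e = 130.5 − 132.5 = -2
h=12: ŷ = 0.5 + 12·12 = 144.5; e = 142.5 − 144.5 = -2
h=13: ŷ = 0.5 + 12·13 = 156.5; e = 157.5 − 156.5 = 1
h=14: ŷ = 0.5 + 12·14 = 168.5; e = 173.5 − 168.5 = 5
h=15: ŷ = 0.5 + 12·15 = 180.5; e = 177.5 − 180.5 = -3
Largest |e| is 5 at h = 14, residual 5.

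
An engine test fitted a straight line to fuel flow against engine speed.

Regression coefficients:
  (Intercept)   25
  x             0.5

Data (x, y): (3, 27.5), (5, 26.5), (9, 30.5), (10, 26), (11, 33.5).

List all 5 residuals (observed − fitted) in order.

1, -1, 1, -4, 3

x=3: ŷ = 25 + 0.5·3 = 26.5; e = 27.5 − 26.5 = 1
x=5: ŷ = 25 + 0.5·5 = 27.5; e = 26.5 − 27.5 = -1
x=9: ŷ = 25 + 0.5·9 = 29.5; e = 30.5 − 29.5 = 1
x=10: ŷ = 25 + 0.5·10 = 30; e = 26 − 30 = -4
x=11: ŷ = 25 + 0.5·11 = 30.5; e = 33.5 − 30.5 = 3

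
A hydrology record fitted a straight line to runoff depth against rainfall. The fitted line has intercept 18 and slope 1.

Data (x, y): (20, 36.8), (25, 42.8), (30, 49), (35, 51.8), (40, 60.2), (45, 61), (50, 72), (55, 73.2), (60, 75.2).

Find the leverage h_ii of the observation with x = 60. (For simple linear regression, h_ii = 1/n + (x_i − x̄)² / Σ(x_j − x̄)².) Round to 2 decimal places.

x̄ = (20 + 25 + 30 + 35 + 40 + 45 + 50 + 55 + 60)/9 = 40
Σ(x − x̄)² = 400 + 225 + 100 + 25 + 0 + 25 + 100 + 225 + 400 = 1500
h = 1/9 + (20)²/1500 = 0.111111 + 0.266667 = 0.38

h = 0.38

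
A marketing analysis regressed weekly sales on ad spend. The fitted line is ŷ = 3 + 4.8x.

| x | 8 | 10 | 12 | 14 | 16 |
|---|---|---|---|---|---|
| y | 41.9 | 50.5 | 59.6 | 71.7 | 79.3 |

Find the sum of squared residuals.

x=8: ŷ = 3 + 4.8·8 = 41.4; e = 41.9 − 41.4 = 0.5
x=10: ŷ = 3 + 4.8·10 = 51; e = 50.5 − 51 = -0.5
x=12: ŷ = 3 + 4.8·12 = 60.6; e = 59.6 − 60.6 = -1
x=14: ŷ = 3 + 4.8·14 = 70.2; e = 71.7 − 70.2 = 1.5
x=16: ŷ = 3 + 4.8·16 = 79.8; e = 79.3 − 79.8 = -0.5
SSE = 0.25 + 0.25 + 1 + 2.25 + 0.25 = 4

SSE = 4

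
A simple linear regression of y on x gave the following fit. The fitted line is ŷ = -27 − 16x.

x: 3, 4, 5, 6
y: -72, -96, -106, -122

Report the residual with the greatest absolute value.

e = -5

x=3: ŷ = -27 − 16·3 = -75; e = -72 − (-75) = 3
x=4: ŷ = -27 − 16·4 = -91; e = -96 − (-91) = -5
x=5: ŷ = -27 − 16·5 = -107; e = -106 − (-107) = 1
x=6: ŷ = -27 − 16·6 = -123; e = -122 − (-123) = 1
Largest |e| is 5 at x = 4, residual -5.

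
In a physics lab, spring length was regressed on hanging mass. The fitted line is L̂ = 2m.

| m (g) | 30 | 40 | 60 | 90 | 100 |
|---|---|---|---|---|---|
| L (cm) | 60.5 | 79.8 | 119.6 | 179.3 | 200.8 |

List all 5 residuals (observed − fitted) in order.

0.5, -0.2, -0.4, -0.7, 0.8

m=30: L̂ = 2·30 = 60; r = 60.5 − 60 = 0.5
m=40: L̂ = 2·40 = 80; r = 79.8 − 80 = -0.2
m=60: L̂ = 2·60 = 120; r = 119.6 − 120 = -0.4
m=90: L̂ = 2·90 = 180; r = 179.3 − 180 = -0.7
m=100: L̂ = 2·100 = 200; r = 200.8 − 200 = 0.8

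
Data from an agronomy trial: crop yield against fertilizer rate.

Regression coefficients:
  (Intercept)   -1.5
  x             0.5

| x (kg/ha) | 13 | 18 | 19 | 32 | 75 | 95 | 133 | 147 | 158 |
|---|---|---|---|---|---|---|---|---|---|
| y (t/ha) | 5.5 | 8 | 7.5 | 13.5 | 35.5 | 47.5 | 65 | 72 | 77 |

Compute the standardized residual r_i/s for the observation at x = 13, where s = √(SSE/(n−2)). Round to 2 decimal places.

x=13: ŷ = -1.5 + 0.5·13 = 5; r = 5.5 − 5 = 0.5
x=18: ŷ = -1.5 + 0.5·18 = 7.5; r = 8 − 7.5 = 0.5
x=19: ŷ = -1.5 + 0.5·19 = 8; r = 7.5 − 8 = -0.5
x=32: ŷ = -1.5 + 0.5·32 = 14.5; r = 13.5 − 14.5 = -1
x=75: ŷ = -1.5 + 0.5·75 = 36; r = 35.5 − 36 = -0.5
x=95: ŷ = -1.5 + 0.5·95 = 46; r = 47.5 − 46 = 1.5
x=133: ŷ = -1.5 + 0.5·133 = 65; r = 65 − 65 = 0
x=147: ŷ = -1.5 + 0.5·147 = 72; r = 72 − 72 = 0
x=158: ŷ = -1.5 + 0.5·158 = 77.5; r = 77 − 77.5 = -0.5
SSE = 0.25 + 0.25 + 0.25 + 1 + 0.25 + 2.25 + 0 + 0 + 0.25 = 4.5
s = √(4.5/7) = 0.801784
r/s = 0.5 / 0.801784 = 0.62

0.62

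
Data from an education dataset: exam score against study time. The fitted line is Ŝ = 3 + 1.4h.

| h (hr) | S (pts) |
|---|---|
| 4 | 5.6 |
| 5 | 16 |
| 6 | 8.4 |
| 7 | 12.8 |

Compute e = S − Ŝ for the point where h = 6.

e = -3

Ŝ = 3 + 1.4·6 = 11.4
e = 8.4 − 11.4 = -3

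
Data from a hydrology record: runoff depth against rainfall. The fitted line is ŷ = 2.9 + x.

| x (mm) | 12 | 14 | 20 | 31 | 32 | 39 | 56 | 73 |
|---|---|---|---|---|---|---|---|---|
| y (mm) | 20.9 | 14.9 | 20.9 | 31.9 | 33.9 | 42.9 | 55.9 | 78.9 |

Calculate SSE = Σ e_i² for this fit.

x=12: ŷ = 2.9 + 12 = 14.9; e = 20.9 − 14.9 = 6
x=14: ŷ = 2.9 + 14 = 16.9; e = 14.9 − 16.9 = -2
x=20: ŷ = 2.9 + 20 = 22.9; e = 20.9 − 22.9 = -2
x=31: ŷ = 2.9 + 31 = 33.9; e = 31.9 − 33.9 = -2
x=32: ŷ = 2.9 + 32 = 34.9; e = 33.9 − 34.9 = -1
x=39: ŷ = 2.9 + 39 = 41.9; e = 42.9 − 41.9 = 1
x=56: ŷ = 2.9 + 56 = 58.9; e = 55.9 − 58.9 = -3
x=73: ŷ = 2.9 + 73 = 75.9; e = 78.9 − 75.9 = 3
SSE = 36 + 4 + 4 + 4 + 1 + 1 + 9 + 9 = 68

SSE = 68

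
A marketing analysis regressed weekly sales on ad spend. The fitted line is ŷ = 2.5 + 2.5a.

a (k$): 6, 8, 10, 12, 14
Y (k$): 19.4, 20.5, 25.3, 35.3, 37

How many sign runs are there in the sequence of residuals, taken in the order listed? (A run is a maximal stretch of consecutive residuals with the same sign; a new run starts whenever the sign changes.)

a=6: ŷ = 2.5 + 2.5·6 = 17.5; r = 19.4 − 17.5 = 1.9
a=8: ŷ = 2.5 + 2.5·8 = 22.5; r = 20.5 − 22.5 = -2
a=10: ŷ = 2.5 + 2.5·10 = 27.5; r = 25.3 − 27.5 = -2.2
a=12: ŷ = 2.5 + 2.5·12 = 32.5; r = 35.3 − 32.5 = 2.8
a=14: ŷ = 2.5 + 2.5·14 = 37.5; r = 37 − 37.5 = -0.5
Signs: + − − + −
Runs: +×1, −×2, +×1, −×1 → 4

4 runs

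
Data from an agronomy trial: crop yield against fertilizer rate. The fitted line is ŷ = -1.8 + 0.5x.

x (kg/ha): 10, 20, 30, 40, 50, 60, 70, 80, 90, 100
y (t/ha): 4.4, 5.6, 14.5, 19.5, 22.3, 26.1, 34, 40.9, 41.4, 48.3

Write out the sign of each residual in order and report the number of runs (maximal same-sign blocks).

x=10: ŷ = -1.8 + 0.5·10 = 3.2; e = 4.4 − 3.2 = 1.2
x=20: ŷ = -1.8 + 0.5·20 = 8.2; e = 5.6 − 8.2 = -2.6
x=30: ŷ = -1.8 + 0.5·30 = 13.2; e = 14.5 − 13.2 = 1.3
x=40: ŷ = -1.8 + 0.5·40 = 18.2; e = 19.5 − 18.2 = 1.3
x=50: ŷ = -1.8 + 0.5·50 = 23.2; e = 22.3 − 23.2 = -0.9
x=60: ŷ = -1.8 + 0.5·60 = 28.2; e = 26.1 − 28.2 = -2.1
x=70: ŷ = -1.8 + 0.5·70 = 33.2; e = 34 − 33.2 = 0.8
x=80: ŷ = -1.8 + 0.5·80 = 38.2; e = 40.9 − 38.2 = 2.7
x=90: ŷ = -1.8 + 0.5·90 = 43.2; e = 41.4 − 43.2 = -1.8
x=100: ŷ = -1.8 + 0.5·100 = 48.2; e = 48.3 − 48.2 = 0.1
Signs: + − + + − − + + − +
Runs: +×1, −×1, +×2, −×2, +×2, −×1, +×1 → 7

7 runs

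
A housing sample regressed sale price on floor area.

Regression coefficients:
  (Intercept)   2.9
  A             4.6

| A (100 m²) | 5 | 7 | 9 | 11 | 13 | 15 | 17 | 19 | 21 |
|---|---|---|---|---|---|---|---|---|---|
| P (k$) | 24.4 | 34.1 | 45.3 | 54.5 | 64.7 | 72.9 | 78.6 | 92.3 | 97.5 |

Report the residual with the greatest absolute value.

r = -2.5

A=5: P̂ = 2.9 + 4.6·5 = 25.9; r = 24.4 − 25.9 = -1.5
A=7: P̂ = 2.9 + 4.6·7 = 35.1; r = 34.1 − 35.1 = -1
A=9: P̂ = 2.9 + 4.6·9 = 44.3; r = 45.3 − 44.3 = 1
A=11: P̂ = 2.9 + 4.6·11 = 53.5; r = 54.5 − 53.5 = 1
A=13: P̂ = 2.9 + 4.6·13 = 62.7; r = 64.7 − 62.7 = 2
A=15: P̂ = 2.9 + 4.6·15 = 71.9; r = 72.9 − 71.9 = 1
A=17: P̂ = 2.9 + 4.6·17 = 81.1; r = 78.6 − 81.1 = -2.5
A=19: P̂ = 2.9 + 4.6·19 = 90.3; r = 92.3 − 90.3 = 2
A=21: P̂ = 2.9 + 4.6·21 = 99.5; r = 97.5 − 99.5 = -2
Largest |r| is 2.5 at A = 17, residual -2.5.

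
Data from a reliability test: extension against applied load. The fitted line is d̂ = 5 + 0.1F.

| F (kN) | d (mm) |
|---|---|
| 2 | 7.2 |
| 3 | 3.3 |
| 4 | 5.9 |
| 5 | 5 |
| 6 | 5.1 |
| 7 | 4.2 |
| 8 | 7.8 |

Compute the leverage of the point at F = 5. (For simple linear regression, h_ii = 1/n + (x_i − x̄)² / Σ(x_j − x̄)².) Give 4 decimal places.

F̄ = (2 + 3 + 4 + 5 + 6 + 7 + 8)/7 = 5
Σ(F − F̄)² = 9 + 4 + 1 + 0 + 1 + 4 + 9 = 28
h = 1/7 + (0)²/28 = 0.142857 + 0 = 0.1429

h = 0.1429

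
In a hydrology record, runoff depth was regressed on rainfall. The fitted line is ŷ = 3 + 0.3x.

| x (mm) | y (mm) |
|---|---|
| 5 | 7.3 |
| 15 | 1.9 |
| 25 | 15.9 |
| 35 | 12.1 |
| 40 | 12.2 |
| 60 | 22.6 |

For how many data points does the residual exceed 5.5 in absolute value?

1

x=5: ŷ = 3 + 0.3·5 = 4.5; r = 7.3 − 4.5 = 2.8
x=15: ŷ = 3 + 0.3·15 = 7.5; r = 1.9 − 7.5 = -5.6
x=25: ŷ = 3 + 0.3·25 = 10.5; r = 15.9 − 10.5 = 5.4
x=35: ŷ = 3 + 0.3·35 = 13.5; r = 12.1 − 13.5 = -1.4
x=40: ŷ = 3 + 0.3·40 = 15; r = 12.2 − 15 = -2.8
x=60: ŷ = 3 + 0.3·60 = 21; r = 22.6 − 21 = 1.6
|r| > 5.5: x=15 (|r|=5.6) → 1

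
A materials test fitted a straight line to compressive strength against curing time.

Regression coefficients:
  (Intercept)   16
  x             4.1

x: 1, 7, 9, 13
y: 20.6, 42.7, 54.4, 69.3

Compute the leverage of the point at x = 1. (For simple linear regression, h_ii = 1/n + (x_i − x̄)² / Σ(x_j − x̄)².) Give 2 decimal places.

h = 0.81

x̄ = (1 + 7 + 9 + 13)/4 = 7.5
Σ(x − x̄)² = 42.25 + 0.25 + 2.25 + 30.25 = 75
h = 1/4 + (-6.5)²/75 = 0.25 + 0.563333 = 0.81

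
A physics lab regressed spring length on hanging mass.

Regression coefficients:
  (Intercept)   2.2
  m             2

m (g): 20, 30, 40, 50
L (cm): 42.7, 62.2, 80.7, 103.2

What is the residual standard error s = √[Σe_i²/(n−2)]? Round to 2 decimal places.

m=20: L̂ = 2.2 + 2·20 = 42.2; e = 42.7 − 42.2 = 0.5
m=30: L̂ = 2.2 + 2·30 = 62.2; e = 62.2 − 62.2 = 0
m=40: L̂ = 2.2 + 2·40 = 82.2; e = 80.7 − 82.2 = -1.5
m=50: L̂ = 2.2 + 2·50 = 102.2; e = 103.2 − 102.2 = 1
SSE = 0.25 + 0 + 2.25 + 1 = 3.5
s = √(3.5/2) = √1.75 ≈ 1.32

s = 1.32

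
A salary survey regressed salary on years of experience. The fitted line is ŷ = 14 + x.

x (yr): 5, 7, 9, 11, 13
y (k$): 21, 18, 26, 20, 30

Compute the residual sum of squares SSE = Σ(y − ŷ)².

SSE = 56

x=5: ŷ = 14 + 5 = 19; e = 21 − 19 = 2
x=7: ŷ = 14 + 7 = 21; e = 18 − 21 = -3
x=9: ŷ = 14 + 9 = 23; e = 26 − 23 = 3
x=11: ŷ = 14 + 11 = 25; e = 20 − 25 = -5
x=13: ŷ = 14 + 13 = 27; e = 30 − 27 = 3
SSE = 4 + 9 + 9 + 25 + 9 = 56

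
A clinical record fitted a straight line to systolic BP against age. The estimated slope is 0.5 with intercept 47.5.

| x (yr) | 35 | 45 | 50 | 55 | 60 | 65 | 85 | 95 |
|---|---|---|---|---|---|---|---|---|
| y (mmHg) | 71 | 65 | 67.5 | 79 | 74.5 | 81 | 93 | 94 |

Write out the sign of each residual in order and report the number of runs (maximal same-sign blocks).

6 runs

x=35: ŷ = 47.5 + 0.5·35 = 65; r = 71 − 65 = 6
x=45: ŷ = 47.5 + 0.5·45 = 70; r = 65 − 70 = -5
x=50: ŷ = 47.5 + 0.5·50 = 72.5; r = 67.5 − 72.5 = -5
x=55: ŷ = 47.5 + 0.5·55 = 75; r = 79 − 75 = 4
x=60: ŷ = 47.5 + 0.5·60 = 77.5; r = 74.5 − 77.5 = -3
x=65: ŷ = 47.5 + 0.5·65 = 80; r = 81 − 80 = 1
x=85: ŷ = 47.5 + 0.5·85 = 90; r = 93 − 90 = 3
x=95: ŷ = 47.5 + 0.5·95 = 95; r = 94 − 95 = -1
Signs: + − − + − + + −
Runs: +×1, −×2, +×1, −×1, +×2, −×1 → 6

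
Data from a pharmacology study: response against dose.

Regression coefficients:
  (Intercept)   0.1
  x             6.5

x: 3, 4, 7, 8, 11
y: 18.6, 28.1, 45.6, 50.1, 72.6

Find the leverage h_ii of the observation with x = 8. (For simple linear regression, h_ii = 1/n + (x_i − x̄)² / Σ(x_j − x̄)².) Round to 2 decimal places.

h = 0.25

x̄ = (3 + 4 + 7 + 8 + 11)/5 = 6.6
Σ(x − x̄)² = 12.96 + 6.76 + 0.16 + 1.96 + 19.36 = 41.2
h = 1/5 + (1.4)²/41.2 = 0.2 + 0.0475728 = 0.25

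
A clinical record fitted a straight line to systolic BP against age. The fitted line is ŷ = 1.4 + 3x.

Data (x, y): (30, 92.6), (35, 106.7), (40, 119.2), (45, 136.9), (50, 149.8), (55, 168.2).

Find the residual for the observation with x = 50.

ŷ = 1.4 + 3·50 = 151.4
r = 149.8 − 151.4 = -1.6

r = -1.6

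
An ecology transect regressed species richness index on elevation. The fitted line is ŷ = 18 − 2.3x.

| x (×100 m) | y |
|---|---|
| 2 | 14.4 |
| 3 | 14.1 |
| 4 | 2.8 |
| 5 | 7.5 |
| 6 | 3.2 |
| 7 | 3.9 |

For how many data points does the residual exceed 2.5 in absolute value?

2

x=2: ŷ = 18 − 2.3·2 = 13.4; r = 14.4 − 13.4 = 1
x=3: ŷ = 18 − 2.3·3 = 11.1; r = 14.1 − 11.1 = 3
x=4: ŷ = 18 − 2.3·4 = 8.8; r = 2.8 − 8.8 = -6
x=5: ŷ = 18 − 2.3·5 = 6.5; r = 7.5 − 6.5 = 1
x=6: ŷ = 18 − 2.3·6 = 4.2; r = 3.2 − 4.2 = -1
x=7: ŷ = 18 − 2.3·7 = 1.9; r = 3.9 − 1.9 = 2
|r| > 2.5: x=3 (|r|=3), x=4 (|r|=6) → 2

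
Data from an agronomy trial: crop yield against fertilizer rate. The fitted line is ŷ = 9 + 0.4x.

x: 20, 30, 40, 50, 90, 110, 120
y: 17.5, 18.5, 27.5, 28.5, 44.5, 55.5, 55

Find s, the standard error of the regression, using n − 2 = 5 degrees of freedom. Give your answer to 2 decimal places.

x=20: ŷ = 9 + 0.4·20 = 17; e = 17.5 − 17 = 0.5
x=30: ŷ = 9 + 0.4·30 = 21; e = 18.5 − 21 = -2.5
x=40: ŷ = 9 + 0.4·40 = 25; e = 27.5 − 25 = 2.5
x=50: ŷ = 9 + 0.4·50 = 29; e = 28.5 − 29 = -0.5
x=90: ŷ = 9 + 0.4·90 = 45; e = 44.5 − 45 = -0.5
x=110: ŷ = 9 + 0.4·110 = 53; e = 55.5 − 53 = 2.5
x=120: ŷ = 9 + 0.4·120 = 57; e = 55 − 57 = -2
SSE = 0.25 + 6.25 + 6.25 + 0.25 + 0.25 + 6.25 + 4 = 23.5
s = √(23.5/5) = √4.7 ≈ 2.17

s = 2.17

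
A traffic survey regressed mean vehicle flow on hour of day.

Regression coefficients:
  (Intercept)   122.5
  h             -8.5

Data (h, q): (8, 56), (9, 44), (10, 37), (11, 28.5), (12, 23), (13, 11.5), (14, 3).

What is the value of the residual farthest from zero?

h=8: ŷ = 122.5 − 8.5·8 = 54.5; r = 56 − 54.5 = 1.5
h=9: ŷ = 122.5 − 8.5·9 = 46; r = 44 − 46 = -2
h=10: ŷ = 122.5 − 8.5·10 = 37.5; r = 37 − 37.5 = -0.5
h=11: ŷ = 122.5 − 8.5·11 = 29; r = 28.5 − 29 = -0.5
h=12: ŷ = 122.5 − 8.5·12 = 20.5; r = 23 − 20.5 = 2.5
h=13: ŷ = 122.5 − 8.5·13 = 12; r = 11.5 − 12 = -0.5
h=14: ŷ = 122.5 − 8.5·14 = 3.5; r = 3 − 3.5 = -0.5
Largest |r| is 2.5 at h = 12, residual 2.5.

r = 2.5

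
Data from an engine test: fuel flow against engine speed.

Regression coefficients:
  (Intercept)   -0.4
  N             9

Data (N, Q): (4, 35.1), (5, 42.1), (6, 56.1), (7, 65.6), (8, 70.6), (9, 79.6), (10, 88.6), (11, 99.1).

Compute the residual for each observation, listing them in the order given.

N=4: Q̂ = -0.4 + 9·4 = 35.6; r = 35.1 − 35.6 = -0.5
N=5: Q̂ = -0.4 + 9·5 = 44.6; r = 42.1 − 44.6 = -2.5
N=6: Q̂ = -0.4 + 9·6 = 53.6; r = 56.1 − 53.6 = 2.5
N=7: Q̂ = -0.4 + 9·7 = 62.6; r = 65.6 − 62.6 = 3
N=8: Q̂ = -0.4 + 9·8 = 71.6; r = 70.6 − 71.6 = -1
N=9: Q̂ = -0.4 + 9·9 = 80.6; r = 79.6 − 80.6 = -1
N=10: Q̂ = -0.4 + 9·10 = 89.6; r = 88.6 − 89.6 = -1
N=11: Q̂ = -0.4 + 9·11 = 98.6; r = 99.1 − 98.6 = 0.5

-0.5, -2.5, 2.5, 3, -1, -1, -1, 0.5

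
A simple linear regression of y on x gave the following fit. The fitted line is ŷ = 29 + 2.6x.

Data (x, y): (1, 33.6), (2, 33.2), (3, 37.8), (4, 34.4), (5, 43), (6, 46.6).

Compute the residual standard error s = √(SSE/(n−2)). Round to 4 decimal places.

s = 3.0000

x=1: ŷ = 29 + 2.6·1 = 31.6; e = 33.6 − 31.6 = 2
x=2: ŷ = 29 + 2.6·2 = 34.2; e = 33.2 − 34.2 = -1
x=3: ŷ = 29 + 2.6·3 = 36.8; e = 37.8 − 36.8 = 1
x=4: ŷ = 29 + 2.6·4 = 39.4; e = 34.4 − 39.4 = -5
x=5: ŷ = 29 + 2.6·5 = 42; e = 43 − 42 = 1
x=6: ŷ = 29 + 2.6·6 = 44.6; e = 46.6 − 44.6 = 2
SSE = 4 + 1 + 1 + 25 + 1 + 4 = 36
s = √(36/4) = √9 ≈ 3.0000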